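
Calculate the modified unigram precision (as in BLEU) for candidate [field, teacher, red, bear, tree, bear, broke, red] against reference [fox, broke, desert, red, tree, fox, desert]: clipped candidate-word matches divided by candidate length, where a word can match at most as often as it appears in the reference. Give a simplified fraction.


Reference word counts: {'broke': 1, 'desert': 2, 'fox': 2, 'red': 1, 'tree': 1}
Checking each candidate word (with clipping):
  'field' -> not in reference -> no match (matches: 0)
  'teacher' -> not in reference -> no match (matches: 0)
  'red' -> in reference (ref count 1, used 1/1) -> match (matches: 1)
  'bear' -> not in reference -> no match (matches: 1)
  'tree' -> in reference (ref count 1, used 1/1) -> match (matches: 2)
  'bear' -> not in reference -> no match (matches: 2)
  'broke' -> in reference (ref count 1, used 1/1) -> match (matches: 3)
  'red' -> ref count 1 already used up (1/1) -> clipped, no match (matches: 3)
Clipped matches: 3, Candidate length: 8
Precision = 3/8

3/8


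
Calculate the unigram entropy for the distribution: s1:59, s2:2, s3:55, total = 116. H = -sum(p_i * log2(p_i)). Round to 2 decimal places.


Computing entropy H = -sum(p_i * log2(p_i)):
  s1: p = 59/116 = 0.5086, -p*log2(p) = 0.4961
  s2: p = 2/116 = 0.0172, -p*log2(p) = 0.1010
  s3: p = 55/116 = 0.4741, -p*log2(p) = 0.5105
H = sum of terms = 1.1076
Rounded to 2 decimals: 1.11

1.11


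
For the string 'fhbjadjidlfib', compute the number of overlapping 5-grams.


String 'fhbjadjidlfib' has length L = 13.
Number of overlapping n-grams = L - n + 1
Substituting: 13 - 5 + 1 = 9

9


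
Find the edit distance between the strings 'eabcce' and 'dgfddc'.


Building DP table for s1='eabcce' (len 6) and s2='dgfddc' (len 6):
       d  g  f  d  d  c
    0  1  2  3  4  5  6
  e 1  1  2  3  4  5  6
  a 2  2  2  3  4  5  6
  b 3  3  3  3  4  5  6
  c 4  4  4  4  4  5  5
  c 5  5  5  5  5  5  5
  e 6  6  6  6  6  6  6
Edit distance = dp[6][6] = 6

6


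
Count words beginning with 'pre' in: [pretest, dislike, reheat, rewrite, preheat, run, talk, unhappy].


Checking each word for prefix 'pre':
  'pretest' -> YES, starts with 'pre' (count: 1)
  'dislike' -> no (count: 1)
  'reheat' -> no (count: 1)
  'rewrite' -> no (count: 1)
  'preheat' -> YES, starts with 'pre' (count: 2)
  'run' -> no (count: 2)
  'talk' -> no (count: 2)
  'unhappy' -> no (count: 2)
Total with prefix 'pre': 2

2


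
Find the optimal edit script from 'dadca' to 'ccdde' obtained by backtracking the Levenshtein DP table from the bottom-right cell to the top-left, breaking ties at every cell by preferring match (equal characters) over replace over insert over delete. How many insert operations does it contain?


Edit distance = 4. Backtracking from cell (5, 5) with preference match > replace > insert > delete,
then listing the resulting alignment 'dadca' -> 'ccdde' left to right:
  Step 1: replace d->c
  Step 2: replace a->c
  Step 3: keep 'd'
  Step 4: replace c->d
  Step 5: replace a->e
Total insertions: 0

0


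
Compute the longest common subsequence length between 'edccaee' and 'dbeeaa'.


DP table for LCS of 'edccaee' and 'dbeeaa':
       d  b  e  e  a  a
    0  0  0  0  0  0  0
  e 0  0  0  1  1  1  1
  d 0  1  1  1  1  1  1
  c 0  1  1  1  1  1  1
  c 0  1  1  1  1  1  1
  a 0  1  1  1  1  2  2
  e 0  1  1  2  2  2  2
  e 0  1  1  2  3  3  3
LCS: 'dee'
LCS length = 3

3


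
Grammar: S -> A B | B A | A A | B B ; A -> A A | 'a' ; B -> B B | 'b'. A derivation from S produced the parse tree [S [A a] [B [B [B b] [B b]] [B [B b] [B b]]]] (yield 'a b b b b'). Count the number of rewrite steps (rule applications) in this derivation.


Every bracketed nonterminal node [X ...] in the tree is produced by exactly one rule application.
Reading the tree off as a leftmost derivation:
  Step 1: S  =>  A B   (applied S -> A B)
  Step 2: A B  =>  a B   (applied A -> a)
  Step 3: a B  =>  a B B   (applied B -> B B)
  Step 4: a B B  =>  a B B B   (applied B -> B B)
  Step 5: a B B B  =>  a b B B   (applied B -> b)
  Step 6: a b B B  =>  a b b B   (applied B -> b)
  Step 7: a b b B  =>  a b b B B   (applied B -> B B)
  Step 8: a b b B B  =>  a b b b B   (applied B -> b)
  Step 9: a b b b B  =>  a b b b b   (applied B -> b)
Final yield: a b b b b
Total rewrite steps: 9

9


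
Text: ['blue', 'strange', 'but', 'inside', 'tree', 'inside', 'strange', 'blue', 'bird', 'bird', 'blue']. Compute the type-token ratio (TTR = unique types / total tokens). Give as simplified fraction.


Tokens: 11
Unique types: ('bird', 'blue', 'but', 'inside', 'strange', 'tree') = 6
TTR = 6/11
Already in lowest terms.

6/11


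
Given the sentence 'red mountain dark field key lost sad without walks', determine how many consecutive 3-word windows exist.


Word trigrams from [9] words:
  Trigram 1: (red mountain dark)
  Trigram 2: (mountain dark field)
  Trigram 3: (dark field key)
  Trigram 4: (field key lost)
  Trigram 5: (key lost sad)
  Trigram 6: (lost sad without)
  Trigram 7: (sad without walks)
Total word trigrams: 9 - 2 = 7

7


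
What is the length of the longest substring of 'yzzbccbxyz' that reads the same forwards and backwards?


Scanning 'yzzbccbxyz' for palindromic substrings.
Substring at positions 3-6: 'bccb'.
Check: reverse('bccb') = 'bccb' -> palindrome confirmed.
Neighbouring characters ('z' / 'x') break symmetry, so it cannot extend further.
No longer palindromic substring exists; longest length = 4

4


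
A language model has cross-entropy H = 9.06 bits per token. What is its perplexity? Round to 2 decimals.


Perplexity formula: PP = 2^H
H = 9.06
PP = 2^9.06
Decompose: 2^9.06 = 2^9 * 2^0.06
2^9 = 512, 2^0.06 ~ 1.0424658
PP ~ 512 * 1.0424658 = 533.7424896
Rounded to 2 decimals: 533.74

533.74


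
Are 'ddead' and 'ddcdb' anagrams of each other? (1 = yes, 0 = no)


Sort characters of 'ddead': 'addde'
Sort characters of 'ddcdb': 'bcddd'
Sorted forms differ -> they are NOT anagrams
Result: 0

0


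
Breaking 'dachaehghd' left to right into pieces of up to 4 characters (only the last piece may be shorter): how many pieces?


'dachaehghd' has 10 characters.
Chunking with max size 4:
  Chunk 1: 'dach' (positions 0-3)
  Chunk 2: 'aehg' (positions 4-7)
  Chunk 3: 'hd' (positions 8-9)
Total chunks: ceil(10 / 4) = 3

3


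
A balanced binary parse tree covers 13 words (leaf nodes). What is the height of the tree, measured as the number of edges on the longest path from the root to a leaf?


In a balanced binary tree with n leaves the deepest leaf is ceil(log2(n)) edges below the root.
log2(13) = 3.7004
ceil(3.7004) = 4
height (edges) = 4

4


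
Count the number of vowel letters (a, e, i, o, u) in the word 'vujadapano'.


Scanning each character of 'vujadapano':
  Position 1: 'v' -> consonant (running count: 0)
  Position 2: 'u' -> vowel (running count: 1)
  Position 3: 'j' -> consonant (running count: 1)
  Position 4: 'a' -> vowel (running count: 2)
  Position 5: 'd' -> consonant (running count: 2)
  Position 6: 'a' -> vowel (running count: 3)
  Position 7: 'p' -> consonant (running count: 3)
  Position 8: 'a' -> vowel (running count: 4)
  Position 9: 'n' -> consonant (running count: 4)
  Position 10: 'o' -> vowel (running count: 5)
Total vowels: 5

5


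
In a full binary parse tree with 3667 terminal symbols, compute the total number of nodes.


Leaf nodes (terminals): 3667
Internal nodes = n - 1 = 3667 - 1 = 3666
Total = leaves + internal = 3667 + 3666 = 7333

7333


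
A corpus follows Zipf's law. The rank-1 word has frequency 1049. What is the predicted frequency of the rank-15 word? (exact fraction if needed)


Zipf's law: freq(rank) = f1 / rank
f1 = 1049, rank = 15
freq = 1049 / 15
GCD(1049, 15) = 1
Simplified: 1049/15

1049/15


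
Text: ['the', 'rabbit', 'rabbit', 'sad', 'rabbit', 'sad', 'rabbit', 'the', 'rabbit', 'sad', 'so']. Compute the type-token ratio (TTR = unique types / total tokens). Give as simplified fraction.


Tokens: 11
Unique types: ('rabbit', 'sad', 'so', 'the') = 4
TTR = 4/11
Already in lowest terms.

4/11


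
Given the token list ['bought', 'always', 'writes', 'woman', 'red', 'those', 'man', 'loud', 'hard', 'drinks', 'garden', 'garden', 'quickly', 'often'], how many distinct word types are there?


Listing all tokens and tracking unique types:
  Token 1: 'bought' -> NEW (unique so far: 1)
  Token 2: 'always' -> NEW (unique so far: 2)
  Token 3: 'writes' -> NEW (unique so far: 3)
  Token 4: 'woman' -> NEW (unique so far: 4)
  Token 5: 'red' -> NEW (unique so far: 5)
  Token 6: 'those' -> NEW (unique so far: 6)
  Token 7: 'man' -> NEW (unique so far: 7)
  Token 8: 'loud' -> NEW (unique so far: 8)
  Token 9: 'hard' -> NEW (unique so far: 9)
  Token 10: 'drinks' -> NEW (unique so far: 10)
  Token 11: 'garden' -> NEW (unique so far: 11)
  Token 12: 'garden' -> duplicate (unique so far: 11)
  Token 13: 'quickly' -> NEW (unique so far: 12)
  Token 14: 'often' -> NEW (unique so far: 13)
Unique types: ('always', 'bought', 'drinks', 'garden', 'hard', 'loud', 'man', 'often', 'quickly', 'red', 'those', 'woman', 'writes')
Vocabulary size: 13

13


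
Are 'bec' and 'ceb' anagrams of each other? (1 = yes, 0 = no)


Sort characters of 'bec': 'bce'
Sort characters of 'ceb': 'bce'
Sorted forms match -> they ARE anagrams
Result: 1

1


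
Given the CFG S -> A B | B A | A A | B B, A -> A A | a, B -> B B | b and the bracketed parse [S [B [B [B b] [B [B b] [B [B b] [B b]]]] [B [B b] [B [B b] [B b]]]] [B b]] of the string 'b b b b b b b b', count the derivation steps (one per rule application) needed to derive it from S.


Every bracketed nonterminal node [X ...] in the tree is produced by exactly one rule application.
Reading the tree off as a leftmost derivation:
  Step 1: S  =>  B B   (applied S -> B B)
  Step 2: B B  =>  B B B   (applied B -> B B)
  Step 3: B B B  =>  B B B B   (applied B -> B B)
  Step 4: B B B B  =>  b B B B   (applied B -> b)
  Step 5: b B B B  =>  b B B B B   (applied B -> B B)
  Step 6: b B B B B  =>  b b B B B   (applied B -> b)
  Step 7: b b B B B  =>  b b B B B B   (applied B -> B B)
  Step 8: b b B B B B  =>  b b b B B B   (applied B -> b)
  Step 9: b b b B B B  =>  b b b b B B   (applied B -> b)
  Step 10: b b b b B B  =>  b b b b B B B   (applied B -> B B)
  Step 11: b b b b B B B  =>  b b b b b B B   (applied B -> b)
  Step 12: b b b b b B B  =>  b b b b b B B B   (applied B -> B B)
  Step 13: b b b b b B B B  =>  b b b b b b B B   (applied B -> b)
  Step 14: b b b b b b B B  =>  b b b b b b b B   (applied B -> b)
  Step 15: b b b b b b b B  =>  b b b b b b b b   (applied B -> b)
Final yield: b b b b b b b b
Total rewrite steps: 15

15


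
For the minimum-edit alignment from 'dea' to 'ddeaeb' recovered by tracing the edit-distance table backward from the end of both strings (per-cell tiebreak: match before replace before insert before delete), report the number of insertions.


Edit distance = 3. Backtracking from cell (3, 6) with preference match > replace > insert > delete,
then listing the resulting alignment 'dea' -> 'ddeaeb' left to right:
  Step 1: insert 'd' [insertion #1]
  Step 2: keep 'd'
  Step 3: keep 'e'
  Step 4: keep 'a'
  Step 5: insert 'e' [insertion #2]
  Step 6: insert 'b' [insertion #3]
Total insertions: 3

3


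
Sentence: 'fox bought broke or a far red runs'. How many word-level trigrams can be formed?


Word trigrams from [8] words:
  Trigram 1: (fox bought broke)
  Trigram 2: (bought broke or)
  Trigram 3: (broke or a)
  Trigram 4: (or a far)
  Trigram 5: (a far red)
  Trigram 6: (far red runs)
Total word trigrams: 8 - 2 = 6

6


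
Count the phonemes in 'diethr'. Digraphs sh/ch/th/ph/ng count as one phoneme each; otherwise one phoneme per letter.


Parsing 'diethr' greedily, digraphs first:
  'd' -> consonant phoneme (phonemes so far: 1)
  'i' -> vowel phoneme (phonemes so far: 2)
  'e' -> vowel phoneme (phonemes so far: 3)
  'th' -> digraph (1 consonant phoneme) (phonemes so far: 4)
  'r' -> consonant phoneme (phonemes so far: 5)
Total phonemes: 5

5


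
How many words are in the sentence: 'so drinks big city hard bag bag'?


Counting words by splitting on spaces:
  Word 1: 'so'
  Word 2: 'drinks'
  Word 3: 'big'
  Word 4: 'city'
  Word 5: 'hard'
  Word 6: 'bag'
  Word 7: 'bag'
Total words: 7

7


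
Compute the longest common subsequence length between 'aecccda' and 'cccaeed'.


DP table for LCS of 'aecccda' and 'cccaeed':
       c  c  c  a  e  e  d
    0  0  0  0  0  0  0  0
  a 0  0  0  0  1  1  1  1
  e 0  0  0  0  1  2  2  2
  c 0  1  1  1  1  2  2  2
  c 0  1  2  2  2  2  2  2
  c 0  1  2  3  3  3  3  3
  d 0  1  2  3  3  3  3  4
  a 0  1  2  3  4  4  4  4
LCS: 'cccd'
LCS length = 4

4


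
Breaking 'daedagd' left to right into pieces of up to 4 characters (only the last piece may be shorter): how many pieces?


'daedagd' has 7 characters.
Chunking with max size 4:
  Chunk 1: 'daed' (positions 0-3)
  Chunk 2: 'agd' (positions 4-6)
Total chunks: ceil(7 / 4) = 2

2


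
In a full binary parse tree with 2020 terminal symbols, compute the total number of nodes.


Leaf nodes (terminals): 2020
Internal nodes = n - 1 = 2020 - 1 = 2019
Total = leaves + internal = 2020 + 2019 = 4039

4039


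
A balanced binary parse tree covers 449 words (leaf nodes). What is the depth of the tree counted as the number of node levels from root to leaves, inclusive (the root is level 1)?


In a balanced binary tree with n leaves the deepest leaf is ceil(log2(n)) edges below the root,
so counting node levels inclusive of root and leaves gives ceil(log2(n)) + 1 levels.
log2(449) = 8.8106
ceil(8.8106) = 9
levels = 9 + 1 = 10

10


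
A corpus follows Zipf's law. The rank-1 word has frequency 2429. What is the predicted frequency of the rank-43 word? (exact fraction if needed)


Zipf's law: freq(rank) = f1 / rank
f1 = 2429, rank = 43
freq = 2429 / 43
GCD(2429, 43) = 1
Simplified: 2429/43

2429/43


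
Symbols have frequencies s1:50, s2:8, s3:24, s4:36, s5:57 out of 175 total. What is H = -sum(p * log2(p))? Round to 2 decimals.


Computing entropy H = -sum(p_i * log2(p_i)):
  s1: p = 50/175 = 0.2857, -p*log2(p) = 0.5164
  s2: p = 8/175 = 0.0457, -p*log2(p) = 0.2035
  s3: p = 24/175 = 0.1371, -p*log2(p) = 0.3931
  s4: p = 36/175 = 0.2057, -p*log2(p) = 0.4693
  s5: p = 57/175 = 0.3257, -p*log2(p) = 0.5271
H = sum of terms = 2.1094
Rounded to 2 decimals: 2.11

2.11


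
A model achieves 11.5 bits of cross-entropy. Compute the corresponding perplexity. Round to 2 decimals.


Perplexity formula: PP = 2^H
H = 11.5
PP = 2^11.5
Decompose: 2^11.5 = 2^11 * 2^0.5 = 2^11 * sqrt(2)
2^11 = 2048, sqrt(2) ~ 1.4142136
PP ~ 2048 * 1.4142136 = 2896.3094528
Rounded to 2 decimals: 2896.31

2896.31


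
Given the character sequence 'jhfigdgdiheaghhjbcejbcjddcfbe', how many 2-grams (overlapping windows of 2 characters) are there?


String 'jhfigdgdiheaghhjbcejbcjddcfbe' has length L = 29.
Number of overlapping n-grams = L - n + 1
Substituting: 29 - 2 + 1 = 28

28


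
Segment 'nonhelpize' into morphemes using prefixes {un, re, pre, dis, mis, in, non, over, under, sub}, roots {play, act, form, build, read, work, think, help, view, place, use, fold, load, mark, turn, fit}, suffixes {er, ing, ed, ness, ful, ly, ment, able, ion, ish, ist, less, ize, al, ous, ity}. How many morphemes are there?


Segmenting 'nonhelpize' against the inventory:
  'non' -> prefix (morpheme 1)
  'help' -> root (morpheme 2)
  'ize' -> suffix (morpheme 3)
Total morphemes: 3

3


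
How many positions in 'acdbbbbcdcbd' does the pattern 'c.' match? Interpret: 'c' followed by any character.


Pattern: c. means 'c' followed by any character.
Scanning 'acdbbbbcdcbd' position-by-position:
  Pos 0: window 'ac' -> no
  Pos 1: window 'cd' -> MATCH
  Pos 2: window 'db' -> no
  Pos 3: window 'bb' -> no
  Pos 4: window 'bb' -> no
  Pos 5: window 'bb' -> no
  Pos 6: window 'bc' -> no
  Pos 7: window 'cd' -> MATCH
  Pos 8: window 'dc' -> no
  Pos 9: window 'cb' -> MATCH
  Pos 10: window 'bd' -> no
  Pos 11: window 'd' -> no
Total matches: 3

3


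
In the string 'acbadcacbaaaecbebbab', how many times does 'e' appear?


Scanning 'acbadcacbaaaecbebbab' for 'e':
  Position 12: 'e' -> MATCH (count: 1)
  Position 15: 'e' -> MATCH (count: 2)
Total occurrences of 'e': 2

2


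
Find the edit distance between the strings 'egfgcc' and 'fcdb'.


Building DP table for s1='egfgcc' (len 6) and s2='fcdb' (len 4):
       f  c  d  b
    0  1  2  3  4
  e 1  1  2  3  4
  g 2  2  2  3  4
  f 3  2  3  3  4
  g 4  3  3  4  4
  c 5  4  3  4  5
  c 6  5  4  4  5
Edit distance = dp[6][4] = 5

5


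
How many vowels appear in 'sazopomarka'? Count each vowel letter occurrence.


Scanning each character of 'sazopomarka':
  Position 1: 's' -> consonant (running count: 0)
  Position 2: 'a' -> vowel (running count: 1)
  Position 3: 'z' -> consonant (running count: 1)
  Position 4: 'o' -> vowel (running count: 2)
  Position 5: 'p' -> consonant (running count: 2)
  Position 6: 'o' -> vowel (running count: 3)
  Position 7: 'm' -> consonant (running count: 3)
  Position 8: 'a' -> vowel (running count: 4)
  Position 9: 'r' -> consonant (running count: 4)
  Position 10: 'k' -> consonant (running count: 4)
  Position 11: 'a' -> vowel (running count: 5)
Total vowels: 5

5


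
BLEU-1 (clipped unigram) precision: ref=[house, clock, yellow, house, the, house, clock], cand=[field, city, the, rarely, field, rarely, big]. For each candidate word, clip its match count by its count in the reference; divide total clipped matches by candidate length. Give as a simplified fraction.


Reference word counts: {'clock': 2, 'house': 3, 'the': 1, 'yellow': 1}
Checking each candidate word (with clipping):
  'field' -> not in reference -> no match (matches: 0)
  'city' -> not in reference -> no match (matches: 0)
  'the' -> in reference (ref count 1, used 1/1) -> match (matches: 1)
  'rarely' -> not in reference -> no match (matches: 1)
  'field' -> not in reference -> no match (matches: 1)
  'rarely' -> not in reference -> no match (matches: 1)
  'big' -> not in reference -> no match (matches: 1)
Clipped matches: 1, Candidate length: 7
Precision = 1/7

1/7


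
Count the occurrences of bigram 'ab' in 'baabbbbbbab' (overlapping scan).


Scanning 'baabbbbbbab' for bigram 'ab':
  Position 0: 'ba' -> no
  Position 1: 'aa' -> no
  Position 2: 'ab' -> MATCH
  Position 3: 'bb' -> no
  Position 4: 'bb' -> no
  Position 5: 'bb' -> no
  Position 6: 'bb' -> no
  Position 7: 'bb' -> no
  Position 8: 'ba' -> no
  Position 9: 'ab' -> MATCH
Total matches: 2

2


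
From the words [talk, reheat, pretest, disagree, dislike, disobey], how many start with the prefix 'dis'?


Checking each word for prefix 'dis':
  'talk' -> no (count: 0)
  'reheat' -> no (count: 0)
  'pretest' -> no (count: 0)
  'disagree' -> YES, starts with 'dis' (count: 1)
  'dislike' -> YES, starts with 'dis' (count: 2)
  'disobey' -> YES, starts with 'dis' (count: 3)
Total with prefix 'dis': 3

3


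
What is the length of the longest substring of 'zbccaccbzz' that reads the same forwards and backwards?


Scanning 'zbccaccbzz' for palindromic substrings.
Substring at positions 0-8: 'zbccaccbz'.
Check: reverse('zbccaccbz') = 'zbccaccbz' -> palindrome confirmed.
Neighbouring characters ('-' / 'z') break symmetry, so it cannot extend further.
No longer palindromic substring exists; longest length = 9

9


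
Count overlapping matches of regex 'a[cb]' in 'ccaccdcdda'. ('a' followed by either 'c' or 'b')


Pattern: a[cb] means 'a' followed by either 'c' or 'b'.
Scanning 'ccaccdcdda' position-by-position:
  Pos 0: window 'cc' -> no
  Pos 1: window 'ca' -> no
  Pos 2: window 'ac' -> MATCH
  Pos 3: window 'cc' -> no
  Pos 4: window 'cd' -> no
  Pos 5: window 'dc' -> no
  Pos 6: window 'cd' -> no
  Pos 7: window 'dd' -> no
  Pos 8: window 'da' -> no
  Pos 9: window 'a' -> no
Total matches: 1

1


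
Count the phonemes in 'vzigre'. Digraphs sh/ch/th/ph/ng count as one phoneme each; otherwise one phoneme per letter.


Parsing 'vzigre' greedily, digraphs first:
  'v' -> consonant phoneme (phonemes so far: 1)
  'z' -> consonant phoneme (phonemes so far: 2)
  'i' -> vowel phoneme (phonemes so far: 3)
  'g' -> consonant phoneme (phonemes so far: 4)
  'r' -> consonant phoneme (phonemes so far: 5)
  'e' -> vowel phoneme (phonemes so far: 6)
Total phonemes: 6

6


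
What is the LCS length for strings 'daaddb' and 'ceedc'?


DP table for LCS of 'daaddb' and 'ceedc':
       c  e  e  d  c
    0  0  0  0  0  0
  d 0  0  0  0  1  1
  a 0  0  0  0  1  1
  a 0  0  0  0  1  1
  d 0  0  0  0  1  1
  d 0  0  0  0  1  1
  b 0  0  0  0  1  1
LCS: 'd'
LCS length = 1

1


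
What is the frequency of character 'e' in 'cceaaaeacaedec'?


Scanning 'cceaaaeacaedec' for 'e':
  Position 2: 'e' -> MATCH (count: 1)
  Position 6: 'e' -> MATCH (count: 2)
  Position 10: 'e' -> MATCH (count: 3)
  Position 12: 'e' -> MATCH (count: 4)
Total occurrences of 'e': 4

4


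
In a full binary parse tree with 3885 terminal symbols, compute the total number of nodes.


Leaf nodes (terminals): 3885
Internal nodes = n - 1 = 3885 - 1 = 3884
Total = leaves + internal = 3885 + 3884 = 7769

7769


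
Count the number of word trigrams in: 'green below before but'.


Word trigrams from [4] words:
  Trigram 1: (green below before)
  Trigram 2: (below before but)
Total word trigrams: 4 - 2 = 2

2


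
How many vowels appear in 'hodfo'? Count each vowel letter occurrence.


Scanning each character of 'hodfo':
  Position 1: 'h' -> consonant (running count: 0)
  Position 2: 'o' -> vowel (running count: 1)
  Position 3: 'd' -> consonant (running count: 1)
  Position 4: 'f' -> consonant (running count: 1)
  Position 5: 'o' -> vowel (running count: 2)
Total vowels: 2

2


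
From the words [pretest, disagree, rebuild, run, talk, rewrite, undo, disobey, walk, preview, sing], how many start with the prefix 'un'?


Checking each word for prefix 'un':
  'pretest' -> no (count: 0)
  'disagree' -> no (count: 0)
  'rebuild' -> no (count: 0)
  'run' -> no (count: 0)
  'talk' -> no (count: 0)
  'rewrite' -> no (count: 0)
  'undo' -> YES, starts with 'un' (count: 1)
  'disobey' -> no (count: 1)
  'walk' -> no (count: 1)
  'preview' -> no (count: 1)
  'sing' -> no (count: 1)
Total with prefix 'un': 1

1


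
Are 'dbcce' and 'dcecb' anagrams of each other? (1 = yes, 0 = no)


Sort characters of 'dbcce': 'bccde'
Sort characters of 'dcecb': 'bccde'
Sorted forms match -> they ARE anagrams
Result: 1

1


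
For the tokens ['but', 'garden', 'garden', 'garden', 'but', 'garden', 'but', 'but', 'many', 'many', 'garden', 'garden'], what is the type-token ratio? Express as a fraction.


Tokens: 12
Unique types: ('but', 'garden', 'many') = 3
TTR = 3/12
Simplify: divide both by 3 -> 1/4
TTR = 1/4

1/4


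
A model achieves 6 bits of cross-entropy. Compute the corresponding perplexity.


Perplexity formula: PP = 2^H
H = 6
PP = 2^6
Steps: 2^1 = 2, 2^2 = 4, 2^3 = 8, 2^4 = 16, 2^5 = 32, 2^6 = 64
PP = 64

64


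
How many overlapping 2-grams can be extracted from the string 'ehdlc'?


String 'ehdlc' has length L = 5.
Number of overlapping n-grams = L - n + 1
Substituting: 5 - 2 + 1 = 4

4


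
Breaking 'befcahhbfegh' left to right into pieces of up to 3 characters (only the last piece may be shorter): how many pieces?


'befcahhbfegh' has 12 characters.
Chunking with max size 3:
  Chunk 1: 'bef' (positions 0-2)
  Chunk 2: 'cah' (positions 3-5)
  Chunk 3: 'hbf' (positions 6-8)
  Chunk 4: 'egh' (positions 9-11)
Total chunks: ceil(12 / 3) = 4

4


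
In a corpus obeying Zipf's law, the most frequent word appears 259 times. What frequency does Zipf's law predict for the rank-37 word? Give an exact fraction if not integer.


Zipf's law: freq(rank) = f1 / rank
f1 = 259, rank = 37
freq = 259 / 37
= 7

7


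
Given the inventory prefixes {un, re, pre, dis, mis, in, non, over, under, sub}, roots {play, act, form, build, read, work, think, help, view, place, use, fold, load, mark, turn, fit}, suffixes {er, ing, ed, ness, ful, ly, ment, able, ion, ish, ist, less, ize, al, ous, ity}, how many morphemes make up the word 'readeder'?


Segmenting 'readeder' against the inventory:
  'read' -> root (morpheme 1)
  'ed' -> suffix (morpheme 2)
  'er' -> suffix (morpheme 3)
Total morphemes: 3

3


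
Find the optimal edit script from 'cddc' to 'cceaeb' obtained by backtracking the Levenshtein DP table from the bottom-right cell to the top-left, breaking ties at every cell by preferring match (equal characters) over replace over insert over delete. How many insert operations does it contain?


Edit distance = 5. Backtracking from cell (4, 6) with preference match > replace > insert > delete,
then listing the resulting alignment 'cddc' -> 'cceaeb' left to right:
  Step 1: insert 'c' [insertion #1]
  Step 2: keep 'c'
  Step 3: insert 'e' [insertion #2]
  Step 4: replace d->a
  Step 5: replace d->e
  Step 6: replace c->b
Total insertions: 2

2


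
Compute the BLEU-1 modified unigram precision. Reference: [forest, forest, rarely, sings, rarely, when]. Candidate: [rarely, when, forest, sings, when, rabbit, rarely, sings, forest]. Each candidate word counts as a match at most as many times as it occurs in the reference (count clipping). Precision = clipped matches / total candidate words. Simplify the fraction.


Reference word counts: {'forest': 2, 'rarely': 2, 'sings': 1, 'when': 1}
Checking each candidate word (with clipping):
  'rarely' -> in reference (ref count 2, used 1/2) -> match (matches: 1)
  'when' -> in reference (ref count 1, used 1/1) -> match (matches: 2)
  'forest' -> in reference (ref count 2, used 1/2) -> match (matches: 3)
  'sings' -> in reference (ref count 1, used 1/1) -> match (matches: 4)
  'when' -> ref count 1 already used up (1/1) -> clipped, no match (matches: 4)
  'rabbit' -> not in reference -> no match (matches: 4)
  'rarely' -> in reference (ref count 2, used 2/2) -> match (matches: 5)
  'sings' -> ref count 1 already used up (1/1) -> clipped, no match (matches: 5)
  'forest' -> in reference (ref count 2, used 2/2) -> match (matches: 6)
Clipped matches: 6, Candidate length: 9
Precision = 6/9 = 2/3

2/3


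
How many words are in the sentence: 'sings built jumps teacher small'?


Counting words by splitting on spaces:
  Word 1: 'sings'
  Word 2: 'built'
  Word 3: 'jumps'
  Word 4: 'teacher'
  Word 5: 'small'
Total words: 5

5


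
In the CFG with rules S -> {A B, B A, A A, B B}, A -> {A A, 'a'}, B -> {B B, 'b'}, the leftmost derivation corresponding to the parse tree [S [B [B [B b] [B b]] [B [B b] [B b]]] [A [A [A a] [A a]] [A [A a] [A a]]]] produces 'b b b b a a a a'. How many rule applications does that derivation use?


Every bracketed nonterminal node [X ...] in the tree is produced by exactly one rule application.
Reading the tree off as a leftmost derivation:
  Step 1: S  =>  B A   (applied S -> B A)
  Step 2: B A  =>  B B A   (applied B -> B B)
  Step 3: B B A  =>  B B B A   (applied B -> B B)
  Step 4: B B B A  =>  b B B A   (applied B -> b)
  Step 5: b B B A  =>  b b B A   (applied B -> b)
  Step 6: b b B A  =>  b b B B A   (applied B -> B B)
  Step 7: b b B B A  =>  b b b B A   (applied B -> b)
  Step 8: b b b B A  =>  b b b b A   (applied B -> b)
  Step 9: b b b b A  =>  b b b b A A   (applied A -> A A)
  Step 10: b b b b A A  =>  b b b b A A A   (applied A -> A A)
  Step 11: b b b b A A A  =>  b b b b a A A   (applied A -> a)
  Step 12: b b b b a A A  =>  b b b b a a A   (applied A -> a)
  Step 13: b b b b a a A  =>  b b b b a a A A   (applied A -> A A)
  Step 14: b b b b a a A A  =>  b b b b a a a A   (applied A -> a)
  Step 15: b b b b a a a A  =>  b b b b a a a a   (applied A -> a)
Final yield: b b b b a a a a
Total rewrite steps: 15

15


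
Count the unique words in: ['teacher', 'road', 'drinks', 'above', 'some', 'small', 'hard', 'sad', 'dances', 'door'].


Listing all tokens and tracking unique types:
  Token 1: 'teacher' -> NEW (unique so far: 1)
  Token 2: 'road' -> NEW (unique so far: 2)
  Token 3: 'drinks' -> NEW (unique so far: 3)
  Token 4: 'above' -> NEW (unique so far: 4)
  Token 5: 'some' -> NEW (unique so far: 5)
  Token 6: 'small' -> NEW (unique so far: 6)
  Token 7: 'hard' -> NEW (unique so far: 7)
  Token 8: 'sad' -> NEW (unique so far: 8)
  Token 9: 'dances' -> NEW (unique so far: 9)
  Token 10: 'door' -> NEW (unique so far: 10)
Unique types: ('above', 'dances', 'door', 'drinks', 'hard', 'road', 'sad', 'small', 'some', 'teacher')
Vocabulary size: 10

10


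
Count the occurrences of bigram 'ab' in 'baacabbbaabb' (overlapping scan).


Scanning 'baacabbbaabb' for bigram 'ab':
  Position 0: 'ba' -> no
  Position 1: 'aa' -> no
  Position 2: 'ac' -> no
  Position 3: 'ca' -> no
  Position 4: 'ab' -> MATCH
  Position 5: 'bb' -> no
  Position 6: 'bb' -> no
  Position 7: 'ba' -> no
  Position 8: 'aa' -> no
  Position 9: 'ab' -> MATCH
  Position 10: 'bb' -> no
Total matches: 2

2


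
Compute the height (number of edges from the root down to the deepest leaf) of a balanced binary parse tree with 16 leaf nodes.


In a balanced binary tree with n leaves the deepest leaf is ceil(log2(n)) edges below the root.
log2(16) = 4.0000
ceil(4.0000) = 4
height (edges) = 4

4


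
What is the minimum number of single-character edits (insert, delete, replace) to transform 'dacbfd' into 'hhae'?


Building DP table for s1='dacbfd' (len 6) and s2='hhae' (len 4):
       h  h  a  e
    0  1  2  3  4
  d 1  1  2  3  4
  a 2  2  2  2  3
  c 3  3  3  3  3
  b 4  4  4  4  4
  f 5  5  5  5  5
  d 6  6  6  6  6
Edit distance = dp[6][4] = 6

6


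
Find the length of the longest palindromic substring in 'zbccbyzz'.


Scanning 'zbccbyzz' for palindromic substrings.
Substring at positions 1-4: 'bccb'.
Check: reverse('bccb') = 'bccb' -> palindrome confirmed.
Neighbouring characters ('z' / 'y') break symmetry, so it cannot extend further.
No longer palindromic substring exists; longest length = 4

4


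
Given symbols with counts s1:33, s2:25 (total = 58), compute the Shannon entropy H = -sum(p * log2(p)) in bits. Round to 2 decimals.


Computing entropy H = -sum(p_i * log2(p_i)):
  s1: p = 33/58 = 0.5690, -p*log2(p) = 0.4629
  s2: p = 25/58 = 0.4310, -p*log2(p) = 0.5233
H = sum of terms = 0.9862
Rounded to 2 decimals: 0.99

0.99


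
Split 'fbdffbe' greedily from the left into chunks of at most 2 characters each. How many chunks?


'fbdffbe' has 7 characters.
Chunking with max size 2:
  Chunk 1: 'fb' (positions 0-1)
  Chunk 2: 'df' (positions 2-3)
  Chunk 3: 'fb' (positions 4-5)
  Chunk 4: 'e' (positions 6-6)
Total chunks: ceil(7 / 2) = 4

4


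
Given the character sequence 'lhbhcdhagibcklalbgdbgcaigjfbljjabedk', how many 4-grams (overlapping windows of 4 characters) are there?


String 'lhbhcdhagibcklalbgdbgcaigjfbljjabedk' has length L = 36.
Number of overlapping n-grams = L - n + 1
Substituting: 36 - 4 + 1 = 33

33


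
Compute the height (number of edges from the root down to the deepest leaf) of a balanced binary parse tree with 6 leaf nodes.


In a balanced binary tree with n leaves the deepest leaf is ceil(log2(n)) edges below the root.
log2(6) = 2.5850
ceil(2.5850) = 3
height (edges) = 3

3


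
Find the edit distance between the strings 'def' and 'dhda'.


Building DP table for s1='def' (len 3) and s2='dhda' (len 4):
       d  h  d  a
    0  1  2  3  4
  d 1  0  1  2  3
  e 2  1  1  2  3
  f 3  2  2  2  3
Edit distance = dp[3][4] = 3

3


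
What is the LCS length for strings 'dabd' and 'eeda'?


DP table for LCS of 'dabd' and 'eeda':
       e  e  d  a
    0  0  0  0  0
  d 0  0  0  1  1
  a 0  0  0  1  2
  b 0  0  0  1  2
  d 0  0  0  1  2
LCS: 'da'
LCS length = 2

2


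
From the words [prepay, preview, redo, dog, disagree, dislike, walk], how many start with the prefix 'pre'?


Checking each word for prefix 'pre':
  'prepay' -> YES, starts with 'pre' (count: 1)
  'preview' -> YES, starts with 'pre' (count: 2)
  'redo' -> no (count: 2)
  'dog' -> no (count: 2)
  'disagree' -> no (count: 2)
  'dislike' -> no (count: 2)
  'walk' -> no (count: 2)
Total with prefix 'pre': 2

2


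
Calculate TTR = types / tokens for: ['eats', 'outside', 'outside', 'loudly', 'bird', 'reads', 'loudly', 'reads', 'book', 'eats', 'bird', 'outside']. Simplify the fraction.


Tokens: 12
Unique types: ('bird', 'book', 'eats', 'loudly', 'outside', 'reads') = 6
TTR = 6/12
Simplify: divide both by 6 -> 1/2
TTR = 1/2

1/2


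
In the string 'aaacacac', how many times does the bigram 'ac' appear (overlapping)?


Scanning 'aaacacac' for bigram 'ac':
  Position 0: 'aa' -> no
  Position 1: 'aa' -> no
  Position 2: 'ac' -> MATCH
  Position 3: 'ca' -> no
  Position 4: 'ac' -> MATCH
  Position 5: 'ca' -> no
  Position 6: 'ac' -> MATCH
Total matches: 3

3


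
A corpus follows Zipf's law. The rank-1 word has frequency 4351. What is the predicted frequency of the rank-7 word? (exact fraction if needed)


Zipf's law: freq(rank) = f1 / rank
f1 = 4351, rank = 7
freq = 4351 / 7
GCD(4351, 7) = 1
Simplified: 4351/7

4351/7


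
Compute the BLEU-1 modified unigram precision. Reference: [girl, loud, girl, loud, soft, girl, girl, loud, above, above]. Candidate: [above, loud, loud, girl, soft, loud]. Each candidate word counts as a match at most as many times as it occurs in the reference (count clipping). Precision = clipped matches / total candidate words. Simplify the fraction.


Reference word counts: {'above': 2, 'girl': 4, 'loud': 3, 'soft': 1}
Checking each candidate word (with clipping):
  'above' -> in reference (ref count 2, used 1/2) -> match (matches: 1)
  'loud' -> in reference (ref count 3, used 1/3) -> match (matches: 2)
  'loud' -> in reference (ref count 3, used 2/3) -> match (matches: 3)
  'girl' -> in reference (ref count 4, used 1/4) -> match (matches: 4)
  'soft' -> in reference (ref count 1, used 1/1) -> match (matches: 5)
  'loud' -> in reference (ref count 3, used 3/3) -> match (matches: 6)
Clipped matches: 6, Candidate length: 6
Precision = 6/6 = 1

1


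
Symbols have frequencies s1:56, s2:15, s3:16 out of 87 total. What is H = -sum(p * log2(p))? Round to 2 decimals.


Computing entropy H = -sum(p_i * log2(p_i)):
  s1: p = 56/87 = 0.6437, -p*log2(p) = 0.4091
  s2: p = 15/87 = 0.1724, -p*log2(p) = 0.4373
  s3: p = 16/87 = 0.1839, -p*log2(p) = 0.4493
H = sum of terms = 1.2957
Rounded to 2 decimals: 1.30

1.30


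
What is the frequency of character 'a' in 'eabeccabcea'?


Scanning 'eabeccabcea' for 'a':
  Position 1: 'a' -> MATCH (count: 1)
  Position 6: 'a' -> MATCH (count: 2)
  Position 10: 'a' -> MATCH (count: 3)
Total occurrences of 'a': 3

3


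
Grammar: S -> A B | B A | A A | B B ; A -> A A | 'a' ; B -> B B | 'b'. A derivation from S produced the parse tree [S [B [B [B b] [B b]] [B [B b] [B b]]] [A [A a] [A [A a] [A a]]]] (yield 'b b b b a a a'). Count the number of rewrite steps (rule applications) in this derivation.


Every bracketed nonterminal node [X ...] in the tree is produced by exactly one rule application.
Reading the tree off as a leftmost derivation:
  Step 1: S  =>  B A   (applied S -> B A)
  Step 2: B A  =>  B B A   (applied B -> B B)
  Step 3: B B A  =>  B B B A   (applied B -> B B)
  Step 4: B B B A  =>  b B B A   (applied B -> b)
  Step 5: b B B A  =>  b b B A   (applied B -> b)
  Step 6: b b B A  =>  b b B B A   (applied B -> B B)
  Step 7: b b B B A  =>  b b b B A   (applied B -> b)
  Step 8: b b b B A  =>  b b b b A   (applied B -> b)
  Step 9: b b b b A  =>  b b b b A A   (applied A -> A A)
  Step 10: b b b b A A  =>  b b b b a A   (applied A -> a)
  Step 11: b b b b a A  =>  b b b b a A A   (applied A -> A A)
  Step 12: b b b b a A A  =>  b b b b a a A   (applied A -> a)
  Step 13: b b b b a a A  =>  b b b b a a a   (applied A -> a)
Final yield: b b b b a a a
Total rewrite steps: 13

13


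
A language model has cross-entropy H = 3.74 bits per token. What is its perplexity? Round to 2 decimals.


Perplexity formula: PP = 2^H
H = 3.74
PP = 2^3.74
Decompose: 2^3.74 = 2^3 * 2^0.74
2^3 = 8, 2^0.74 ~ 1.6701758
PP ~ 8 * 1.6701758 = 13.3614064
Rounded to 2 decimals: 13.36

13.36


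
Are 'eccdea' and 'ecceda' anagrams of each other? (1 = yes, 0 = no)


Sort characters of 'eccdea': 'accdee'
Sort characters of 'ecceda': 'accdee'
Sorted forms match -> they ARE anagrams
Result: 1

1


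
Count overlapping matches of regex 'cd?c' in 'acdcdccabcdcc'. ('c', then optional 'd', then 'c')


Pattern: cd?c means 'c', then optional 'd', then 'c'.
Scanning 'acdcdccabcdcc' position-by-position:
  Pos 0: window 'acd' -> no
  Pos 1: window 'cdc' -> MATCH
  Pos 2: window 'dcd' -> no
  Pos 3: window 'cdc' -> MATCH
  Pos 4: window 'dcc' -> no
  Pos 5: window 'cca' -> MATCH
  Pos 6: window 'cab' -> no
  Pos 7: window 'abc' -> no
  Pos 8: window 'bcd' -> no
  Pos 9: window 'cdc' -> MATCH
  Pos 10: window 'dcc' -> no
  Pos 11: window 'cc' -> MATCH
  Pos 12: window 'c' -> no
Total matches: 5

5


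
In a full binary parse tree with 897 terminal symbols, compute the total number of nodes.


Leaf nodes (terminals): 897
Internal nodes = n - 1 = 897 - 1 = 896
Total = leaves + internal = 897 + 896 = 1793

1793


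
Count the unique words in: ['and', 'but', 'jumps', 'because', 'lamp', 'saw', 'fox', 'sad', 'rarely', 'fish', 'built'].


Listing all tokens and tracking unique types:
  Token 1: 'and' -> NEW (unique so far: 1)
  Token 2: 'but' -> NEW (unique so far: 2)
  Token 3: 'jumps' -> NEW (unique so far: 3)
  Token 4: 'because' -> NEW (unique so far: 4)
  Token 5: 'lamp' -> NEW (unique so far: 5)
  Token 6: 'saw' -> NEW (unique so far: 6)
  Token 7: 'fox' -> NEW (unique so far: 7)
  Token 8: 'sad' -> NEW (unique so far: 8)
  Token 9: 'rarely' -> NEW (unique so far: 9)
  Token 10: 'fish' -> NEW (unique so far: 10)
  Token 11: 'built' -> NEW (unique so far: 11)
Unique types: ('and', 'because', 'built', 'but', 'fish', 'fox', 'jumps', 'lamp', 'rarely', 'sad', 'saw')
Vocabulary size: 11

11


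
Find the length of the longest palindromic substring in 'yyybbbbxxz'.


Scanning 'yyybbbbxxz' for palindromic substrings.
Substring at positions 3-6: 'bbbb'.
Check: reverse('bbbb') = 'bbbb' -> palindrome confirmed.
Neighbouring characters ('y' / 'x') break symmetry, so it cannot extend further.
No longer palindromic substring exists; longest length = 4

4


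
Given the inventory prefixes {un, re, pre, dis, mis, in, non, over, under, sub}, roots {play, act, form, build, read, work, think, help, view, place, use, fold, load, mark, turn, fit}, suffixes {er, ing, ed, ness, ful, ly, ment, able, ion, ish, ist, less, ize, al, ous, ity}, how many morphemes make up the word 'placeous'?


Segmenting 'placeous' against the inventory:
  'place' -> root (morpheme 1)
  'ous' -> suffix (morpheme 2)
Total morphemes: 2

2


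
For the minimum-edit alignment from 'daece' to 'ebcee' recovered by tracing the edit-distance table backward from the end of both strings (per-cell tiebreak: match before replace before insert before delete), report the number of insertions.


Edit distance = 4. Backtracking from cell (5, 5) with preference match > replace > insert > delete,
then listing the resulting alignment 'daece' -> 'ebcee' left to right:
  Step 1: replace d->e
  Step 2: replace a->b
  Step 3: replace e->c
  Step 4: replace c->e
  Step 5: keep 'e'
Total insertions: 0

0


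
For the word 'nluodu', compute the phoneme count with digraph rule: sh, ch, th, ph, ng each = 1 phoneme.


Parsing 'nluodu' greedily, digraphs first:
  'n' -> consonant phoneme (phonemes so far: 1)
  'l' -> consonant phoneme (phonemes so far: 2)
  'u' -> vowel phoneme (phonemes so far: 3)
  'o' -> vowel phoneme (phonemes so far: 4)
  'd' -> consonant phoneme (phonemes so far: 5)
  'u' -> vowel phoneme (phonemes so far: 6)
Total phonemes: 6

6


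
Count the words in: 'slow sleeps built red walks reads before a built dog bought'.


Counting words by splitting on spaces:
  Word 1: 'slow'
  Word 2: 'sleeps'
  Word 3: 'built'
  Word 4: 'red'
  Word 5: 'walks'
  Word 6: 'reads'
  Word 7: 'before'
  Word 8: 'a'
  Word 9: 'built'
  Word 10: 'dog'
  Word 11: 'bought'
Total words: 11

11
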